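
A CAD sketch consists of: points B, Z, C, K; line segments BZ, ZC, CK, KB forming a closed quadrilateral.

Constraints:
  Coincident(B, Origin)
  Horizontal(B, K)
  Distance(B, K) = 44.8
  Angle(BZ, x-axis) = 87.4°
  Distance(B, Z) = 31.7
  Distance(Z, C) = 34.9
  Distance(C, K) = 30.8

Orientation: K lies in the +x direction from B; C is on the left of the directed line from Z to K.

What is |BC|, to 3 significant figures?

46.8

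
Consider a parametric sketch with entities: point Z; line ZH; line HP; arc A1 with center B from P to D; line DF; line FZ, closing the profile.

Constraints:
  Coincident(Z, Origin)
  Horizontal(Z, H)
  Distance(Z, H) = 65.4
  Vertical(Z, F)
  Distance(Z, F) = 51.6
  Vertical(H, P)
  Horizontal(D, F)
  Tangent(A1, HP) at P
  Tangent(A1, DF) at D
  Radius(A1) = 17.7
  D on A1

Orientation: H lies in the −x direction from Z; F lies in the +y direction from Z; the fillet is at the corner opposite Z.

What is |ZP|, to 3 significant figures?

73.7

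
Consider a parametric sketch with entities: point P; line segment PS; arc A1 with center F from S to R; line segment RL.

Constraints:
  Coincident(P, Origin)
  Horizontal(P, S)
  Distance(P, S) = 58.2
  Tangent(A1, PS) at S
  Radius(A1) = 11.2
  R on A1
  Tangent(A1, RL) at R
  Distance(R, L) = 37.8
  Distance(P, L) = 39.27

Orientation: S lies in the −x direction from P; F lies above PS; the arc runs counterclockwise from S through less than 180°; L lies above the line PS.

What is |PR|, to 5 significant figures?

50.179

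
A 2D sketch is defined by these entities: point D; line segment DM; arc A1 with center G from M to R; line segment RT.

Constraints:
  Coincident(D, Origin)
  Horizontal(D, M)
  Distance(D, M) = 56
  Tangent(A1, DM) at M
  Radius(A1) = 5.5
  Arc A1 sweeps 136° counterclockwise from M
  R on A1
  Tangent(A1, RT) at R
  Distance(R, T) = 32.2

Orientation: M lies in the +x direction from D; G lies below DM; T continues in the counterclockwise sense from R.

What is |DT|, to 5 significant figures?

81.788

On A1, M sits at bearing 90° from G; a 136° counterclockwise sweep puts R at bearing 226°, so R = G + 5.5·(cos 226°, sin 226°) = (52.179, -9.4564). A1 meets RT tangentially, so GR is at right angles to RT, so RT runs along (−sin 226°, cos 226°); with |RT| = 32.2, T = (75.342, -31.824). Then |DT| = |T − D| = 81.788.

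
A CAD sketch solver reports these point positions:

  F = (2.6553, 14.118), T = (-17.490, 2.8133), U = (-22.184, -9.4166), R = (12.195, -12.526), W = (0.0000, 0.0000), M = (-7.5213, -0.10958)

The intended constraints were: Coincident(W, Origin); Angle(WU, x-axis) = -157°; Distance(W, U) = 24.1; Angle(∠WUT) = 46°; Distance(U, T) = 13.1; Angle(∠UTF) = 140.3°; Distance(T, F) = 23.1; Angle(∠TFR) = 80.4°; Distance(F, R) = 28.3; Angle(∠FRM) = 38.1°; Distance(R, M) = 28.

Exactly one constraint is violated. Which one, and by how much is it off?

Distance(R, M) = 28 — off by 4.70.

W = (0.00, 0.00) ✓; WU at -157.0° ✓; |WU| = 24.10 ✓; ∠WUT = 46.00° ✓; |UT| = 13.10 ✓; ∠UTF = 140.3° ✓; |TF| = 23.10 ✓; ∠TFR = 80.40° ✓; |FR| = 28.30 ✓; ∠FRM = 38.10° ✓; |RM| = 23.30 ✗.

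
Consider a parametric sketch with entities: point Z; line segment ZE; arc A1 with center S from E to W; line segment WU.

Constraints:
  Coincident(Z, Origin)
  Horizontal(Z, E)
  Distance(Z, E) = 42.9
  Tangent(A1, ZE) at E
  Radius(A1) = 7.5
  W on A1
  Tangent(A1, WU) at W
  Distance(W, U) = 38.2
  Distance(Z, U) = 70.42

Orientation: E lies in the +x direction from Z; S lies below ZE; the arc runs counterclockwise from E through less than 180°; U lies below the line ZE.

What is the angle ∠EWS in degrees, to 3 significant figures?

30.8°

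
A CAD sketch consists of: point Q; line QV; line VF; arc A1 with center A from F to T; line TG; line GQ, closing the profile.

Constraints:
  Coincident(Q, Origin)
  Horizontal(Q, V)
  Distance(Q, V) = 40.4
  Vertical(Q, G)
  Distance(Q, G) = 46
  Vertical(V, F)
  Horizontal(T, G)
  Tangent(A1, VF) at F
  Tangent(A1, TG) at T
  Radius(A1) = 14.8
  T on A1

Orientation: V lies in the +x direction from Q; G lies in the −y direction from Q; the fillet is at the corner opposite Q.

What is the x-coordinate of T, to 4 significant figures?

25.60

The virtual corner opposite Q is at (40.40, -46.00). A1 meets VF tangentially, so AF is at right angles to VF and since A1 is tangent to TG there, AT ⟂ TG, with radius 14.8, so the center A sits 14.8 in from both sides at A = (25.60, -31.20). That places the tangent points at F = (40.40, -31.20) on VF and T = (25.60, -46.00) on TG. So T.x = 25.60.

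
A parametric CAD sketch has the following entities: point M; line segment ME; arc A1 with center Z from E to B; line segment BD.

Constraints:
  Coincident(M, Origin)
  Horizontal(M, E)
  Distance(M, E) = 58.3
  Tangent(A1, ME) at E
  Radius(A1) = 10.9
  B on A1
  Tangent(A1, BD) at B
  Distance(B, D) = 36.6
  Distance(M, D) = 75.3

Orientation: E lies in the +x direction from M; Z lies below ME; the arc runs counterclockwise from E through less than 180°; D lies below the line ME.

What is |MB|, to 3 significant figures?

49.7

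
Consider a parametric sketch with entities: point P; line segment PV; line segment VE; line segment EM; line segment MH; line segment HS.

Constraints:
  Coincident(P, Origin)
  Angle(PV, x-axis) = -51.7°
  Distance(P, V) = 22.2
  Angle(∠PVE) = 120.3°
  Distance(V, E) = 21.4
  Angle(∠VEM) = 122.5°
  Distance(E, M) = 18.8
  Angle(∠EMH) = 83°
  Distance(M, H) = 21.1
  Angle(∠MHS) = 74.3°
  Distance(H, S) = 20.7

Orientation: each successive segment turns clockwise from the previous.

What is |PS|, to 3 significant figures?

24.9

P is at the origin; PV runs at -51.7° with length 22.2, so V = (13.8, -17.4). ∠PVE = 120.3° gives VE at -111° from the x-axis; with |VE| = 21.4, E = (5.95, -37.3). ∠VEM = 122.5° gives EM at -169° from the x-axis; with |EM| = 18.8, M = (-12.5, -41.0). ∠EMH = 83.0° gives MH at 94.1° from the x-axis; with |MH| = 21.1, H = (-14.0, -19.9). ∠MHS = 74.3° gives HS at -11.6° from the x-axis; with |HS| = 20.7, S = (6.27, -24.1). Then |PS| = |S − P| = 24.9.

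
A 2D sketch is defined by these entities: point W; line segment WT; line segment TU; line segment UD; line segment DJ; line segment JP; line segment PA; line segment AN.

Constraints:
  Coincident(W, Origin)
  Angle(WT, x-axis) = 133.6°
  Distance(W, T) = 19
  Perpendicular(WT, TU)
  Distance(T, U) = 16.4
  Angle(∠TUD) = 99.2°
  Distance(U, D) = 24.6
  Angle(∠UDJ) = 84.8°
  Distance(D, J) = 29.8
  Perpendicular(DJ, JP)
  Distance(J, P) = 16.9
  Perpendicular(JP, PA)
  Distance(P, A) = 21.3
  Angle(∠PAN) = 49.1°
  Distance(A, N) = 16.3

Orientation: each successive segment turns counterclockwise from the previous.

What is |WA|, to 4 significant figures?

15.32

W is at the origin; WT runs at 133.6° with length 19.0, so T = (-13.10, 13.76). The perpendicularity gives TU at right angles to WT, so TU runs at -136.4°; with |TU| = 16.4, U = (-24.98, 2.450). ∠TUD = 99.2° gives UD at -55.60° from the x-axis; with |UD| = 24.6, D = (-11.08, -17.85). ∠UDJ = 84.8° gives DJ at 39.60° from the x-axis; with |DJ| = 29.8, J = (11.88, 1.147). DJ ⟂ JP, so JP runs at 129.6°; with |JP| = 16.9, P = (1.108, 14.17). The perpendicularity gives PA at right angles to JP, so PA runs at -140.4°; with |PA| = 21.3, A = (-15.30, 0.5915). Then |WA| = |A − W| = 15.32.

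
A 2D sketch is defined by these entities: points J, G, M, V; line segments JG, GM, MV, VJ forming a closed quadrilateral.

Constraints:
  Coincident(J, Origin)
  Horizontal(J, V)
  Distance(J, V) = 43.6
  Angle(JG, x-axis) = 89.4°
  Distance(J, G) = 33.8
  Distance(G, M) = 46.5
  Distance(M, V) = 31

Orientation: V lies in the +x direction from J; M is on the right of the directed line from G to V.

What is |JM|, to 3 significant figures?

17.9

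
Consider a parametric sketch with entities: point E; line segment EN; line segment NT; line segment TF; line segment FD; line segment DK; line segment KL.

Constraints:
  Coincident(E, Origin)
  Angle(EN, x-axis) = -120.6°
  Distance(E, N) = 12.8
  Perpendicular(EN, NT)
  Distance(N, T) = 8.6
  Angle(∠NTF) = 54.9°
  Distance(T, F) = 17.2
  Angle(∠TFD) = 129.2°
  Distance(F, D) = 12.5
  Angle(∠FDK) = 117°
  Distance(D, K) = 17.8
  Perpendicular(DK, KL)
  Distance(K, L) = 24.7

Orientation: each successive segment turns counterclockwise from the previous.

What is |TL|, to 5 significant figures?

16.676

E is at the origin; EN runs at -120.6° with length 12.8, so N = (-6.5157, -11.017). EN ⟂ NT, so NT runs at -30.600°; with |NT| = 8.6, T = (0.88665, -15.395). ∠NTF = 54.9° gives TF at 94.500° from the x-axis; with |TF| = 17.2, F = (-0.46285, 1.7517). ∠TFD = 129.2° gives FD at 145.30° from the x-axis; with |FD| = 12.5, D = (-10.740, 8.8677). ∠FDK = 117.0° gives DK at -151.70° from the x-axis; with |DK| = 17.8, K = (-26.412, 0.42895). DK is perpendicular to KL, so KL runs at -61.700°; with |KL| = 24.7, L = (-14.702, -21.319). Then |TL| = |L − T| = 16.676.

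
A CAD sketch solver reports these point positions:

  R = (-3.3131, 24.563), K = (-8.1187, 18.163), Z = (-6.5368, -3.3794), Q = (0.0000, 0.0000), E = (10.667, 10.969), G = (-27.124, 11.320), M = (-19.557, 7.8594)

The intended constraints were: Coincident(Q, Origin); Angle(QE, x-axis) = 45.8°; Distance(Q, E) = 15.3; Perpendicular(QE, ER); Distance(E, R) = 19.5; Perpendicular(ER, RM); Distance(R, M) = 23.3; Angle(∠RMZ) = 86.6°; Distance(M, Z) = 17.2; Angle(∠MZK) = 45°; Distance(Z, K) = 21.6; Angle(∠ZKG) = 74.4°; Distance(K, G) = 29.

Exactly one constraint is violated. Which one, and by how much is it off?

Distance(K, G) = 29 — off by 8.80.

Q = (0.00, 0.00) ✓; QE at 45.80° ✓; |QE| = 15.30 ✓; ∠(QE, ER) = 90.00° ✓; |ER| = 19.50 ✓; ∠(ER, RM) = 90.00° ✓; |RM| = 23.30 ✓; ∠RMZ = 86.60° ✓; |MZ| = 17.20 ✓; ∠MZK = 45.00° ✓; |ZK| = 21.60 ✓; ∠ZKG = 74.40° ✓; |KG| = 20.20 ✗.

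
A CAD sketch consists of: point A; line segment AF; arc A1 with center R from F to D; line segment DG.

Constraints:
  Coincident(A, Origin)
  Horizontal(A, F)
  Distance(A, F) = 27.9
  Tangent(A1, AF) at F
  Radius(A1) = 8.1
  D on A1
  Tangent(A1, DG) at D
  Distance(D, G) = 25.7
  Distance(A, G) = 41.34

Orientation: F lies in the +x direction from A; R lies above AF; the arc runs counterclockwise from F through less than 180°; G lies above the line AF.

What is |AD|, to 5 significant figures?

37.004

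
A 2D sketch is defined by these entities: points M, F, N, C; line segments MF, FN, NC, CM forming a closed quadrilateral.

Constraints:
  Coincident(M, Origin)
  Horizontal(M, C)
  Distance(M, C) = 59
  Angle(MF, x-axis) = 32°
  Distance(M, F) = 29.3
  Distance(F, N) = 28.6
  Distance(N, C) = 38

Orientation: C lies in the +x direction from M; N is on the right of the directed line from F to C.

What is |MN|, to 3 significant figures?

26.7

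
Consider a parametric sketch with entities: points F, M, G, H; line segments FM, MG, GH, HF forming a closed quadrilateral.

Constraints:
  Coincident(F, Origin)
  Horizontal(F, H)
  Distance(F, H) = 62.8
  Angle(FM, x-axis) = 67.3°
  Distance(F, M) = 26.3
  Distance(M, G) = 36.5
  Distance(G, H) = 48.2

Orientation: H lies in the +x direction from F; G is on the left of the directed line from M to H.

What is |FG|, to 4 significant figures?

59.79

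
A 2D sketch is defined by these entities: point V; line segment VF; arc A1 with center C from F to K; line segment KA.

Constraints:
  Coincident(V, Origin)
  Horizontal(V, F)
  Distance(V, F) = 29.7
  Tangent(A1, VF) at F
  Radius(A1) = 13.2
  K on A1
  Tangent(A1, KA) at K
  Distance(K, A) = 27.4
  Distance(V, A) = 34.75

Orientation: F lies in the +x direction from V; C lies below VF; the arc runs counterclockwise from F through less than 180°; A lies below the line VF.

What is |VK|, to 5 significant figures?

19.326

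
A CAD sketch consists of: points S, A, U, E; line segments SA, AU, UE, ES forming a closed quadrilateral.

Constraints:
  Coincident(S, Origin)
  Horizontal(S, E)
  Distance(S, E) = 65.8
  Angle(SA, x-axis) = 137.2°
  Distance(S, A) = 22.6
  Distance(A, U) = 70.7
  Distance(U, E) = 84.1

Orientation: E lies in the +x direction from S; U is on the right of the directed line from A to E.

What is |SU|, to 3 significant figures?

53.2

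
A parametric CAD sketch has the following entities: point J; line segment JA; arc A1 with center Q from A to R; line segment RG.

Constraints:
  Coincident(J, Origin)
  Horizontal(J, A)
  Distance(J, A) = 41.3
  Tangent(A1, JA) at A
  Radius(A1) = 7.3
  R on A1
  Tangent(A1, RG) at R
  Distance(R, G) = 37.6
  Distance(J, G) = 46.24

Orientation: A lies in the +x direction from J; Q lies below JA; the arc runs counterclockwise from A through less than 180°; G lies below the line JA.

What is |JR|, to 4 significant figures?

34.74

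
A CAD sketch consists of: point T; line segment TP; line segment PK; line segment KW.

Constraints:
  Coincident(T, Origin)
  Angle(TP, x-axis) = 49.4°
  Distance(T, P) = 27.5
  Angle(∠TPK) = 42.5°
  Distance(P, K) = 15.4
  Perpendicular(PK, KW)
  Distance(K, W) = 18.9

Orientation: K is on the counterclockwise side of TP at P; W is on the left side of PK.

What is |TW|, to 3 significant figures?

4.89

∠TPK = 42.5°, so PK runs at 49.4° + (180° − 42.5°) = 187° from the x-axis; with |PK| = 15.4, K = P + 15.4·(cos 187°, sin 187°) = (2.61, 19.0). PK ⟂ KW; with |KW| = 18.9 on the left of PK, W = K + 18.9·(0.120, -0.993) = (4.88, 0.267). Then |TW| = |W − T| = 4.89.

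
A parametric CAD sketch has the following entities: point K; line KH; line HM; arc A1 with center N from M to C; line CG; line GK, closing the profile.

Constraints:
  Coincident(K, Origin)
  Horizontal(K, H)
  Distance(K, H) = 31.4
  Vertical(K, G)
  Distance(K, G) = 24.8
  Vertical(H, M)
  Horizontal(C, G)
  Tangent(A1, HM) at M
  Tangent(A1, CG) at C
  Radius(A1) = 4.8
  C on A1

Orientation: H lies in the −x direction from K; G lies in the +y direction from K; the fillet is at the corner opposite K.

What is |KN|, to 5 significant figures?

33.280

KG is vertical with |KG| = 24.8 and G on the +y side, so G = (0.0000, 24.800). The virtual corner opposite K is at (-31.400, 24.800). The tangent condition forces NM to be normal to HM and A1 meets CG tangentially, so NC is at right angles to CG, with radius 4.8, so the center N sits 4.8 in from both sides at N = (-26.600, 20.000). Then |KN| = |N − K| = 33.280.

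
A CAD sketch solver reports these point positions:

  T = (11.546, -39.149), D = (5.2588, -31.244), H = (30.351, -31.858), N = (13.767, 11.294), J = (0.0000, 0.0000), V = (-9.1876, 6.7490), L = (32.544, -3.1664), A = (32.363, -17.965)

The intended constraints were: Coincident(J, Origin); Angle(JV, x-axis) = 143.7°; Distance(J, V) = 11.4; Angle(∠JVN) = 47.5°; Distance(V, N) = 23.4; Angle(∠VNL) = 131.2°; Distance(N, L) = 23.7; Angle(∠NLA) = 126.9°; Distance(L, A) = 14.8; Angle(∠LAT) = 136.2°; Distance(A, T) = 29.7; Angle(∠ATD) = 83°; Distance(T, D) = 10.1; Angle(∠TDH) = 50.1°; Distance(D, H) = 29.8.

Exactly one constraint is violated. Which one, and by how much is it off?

Distance(D, H) = 29.8 — off by 4.70.

J = (0.00, 0.00) ✓; JV at 143.7° ✓; |JV| = 11.40 ✓; ∠JVN = 47.50° ✓; |VN| = 23.40 ✓; ∠VNL = 131.2° ✓; |NL| = 23.70 ✓; ∠NLA = 126.9° ✓; |LA| = 14.80 ✓; ∠LAT = 136.2° ✓; |AT| = 29.70 ✓; ∠ATD = 83.00° ✓; |TD| = 10.10 ✓; ∠TDH = 50.10° ✓; |DH| = 25.10 ✗.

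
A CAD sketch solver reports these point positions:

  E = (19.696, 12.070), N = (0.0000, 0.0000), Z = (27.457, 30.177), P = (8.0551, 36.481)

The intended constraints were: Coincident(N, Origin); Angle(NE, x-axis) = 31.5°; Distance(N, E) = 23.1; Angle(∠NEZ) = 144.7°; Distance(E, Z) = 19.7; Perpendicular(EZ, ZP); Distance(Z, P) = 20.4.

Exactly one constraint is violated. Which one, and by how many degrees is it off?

Perpendicular(EZ, ZP) — off by 5.20°.

N = (0.00, 0.00) ✓; NE at 31.50° ✓; |NE| = 23.10 ✓; ∠NEZ = 144.7° ✓; |EZ| = 19.70 ✓; ∠(EZ, ZP) = 95.20° ✗; |ZP| = 20.40 ✓.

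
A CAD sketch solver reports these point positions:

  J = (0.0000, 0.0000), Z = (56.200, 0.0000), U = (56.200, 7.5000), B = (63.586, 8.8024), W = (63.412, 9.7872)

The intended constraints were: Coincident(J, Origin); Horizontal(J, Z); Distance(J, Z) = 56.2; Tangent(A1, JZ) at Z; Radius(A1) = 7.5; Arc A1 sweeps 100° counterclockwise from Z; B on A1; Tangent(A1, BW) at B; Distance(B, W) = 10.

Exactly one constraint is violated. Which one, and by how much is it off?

Distance(B, W) = 10 — off by 9.00.

J = (0.00, 0.00) ✓; J.y = 0.00, Z.y = 0.00 ✓; |JZ| = 56.20 ✓; ∠(UZ, ZJ) = 90.00° ✓; |UZ| = 7.500 ✓; bearing(U→B) − bearing(U→Z) = 100.0° ✓; |UB| = 7.500 ✓; ∠(UB, BW) = 89.98° ✓; |BW| = 1.000 ✗.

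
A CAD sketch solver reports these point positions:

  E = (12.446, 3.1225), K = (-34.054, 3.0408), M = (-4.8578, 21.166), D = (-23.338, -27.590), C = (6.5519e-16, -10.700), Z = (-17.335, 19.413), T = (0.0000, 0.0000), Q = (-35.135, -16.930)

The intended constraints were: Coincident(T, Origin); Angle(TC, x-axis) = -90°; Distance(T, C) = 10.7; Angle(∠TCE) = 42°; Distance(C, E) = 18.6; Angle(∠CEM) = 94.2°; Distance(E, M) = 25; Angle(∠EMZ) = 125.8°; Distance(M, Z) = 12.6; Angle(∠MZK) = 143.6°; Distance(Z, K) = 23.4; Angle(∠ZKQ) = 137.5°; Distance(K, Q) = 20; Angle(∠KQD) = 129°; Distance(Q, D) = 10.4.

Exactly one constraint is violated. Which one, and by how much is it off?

Distance(Q, D) = 10.4 — off by 5.50.

T = (0.00, 0.00) ✓; TC at -90.00° ✓; |TC| = 10.70 ✓; ∠TCE = 42.00° ✓; |CE| = 18.60 ✓; ∠CEM = 94.20° ✓; |EM| = 25.00 ✓; ∠EMZ = 125.8° ✓; |MZ| = 12.60 ✓; ∠MZK = 143.6° ✓; |ZK| = 23.40 ✓; ∠ZKQ = 137.5° ✓; |KQ| = 20.00 ✓; ∠KQD = 129.0° ✓; |QD| = 15.90 ✗.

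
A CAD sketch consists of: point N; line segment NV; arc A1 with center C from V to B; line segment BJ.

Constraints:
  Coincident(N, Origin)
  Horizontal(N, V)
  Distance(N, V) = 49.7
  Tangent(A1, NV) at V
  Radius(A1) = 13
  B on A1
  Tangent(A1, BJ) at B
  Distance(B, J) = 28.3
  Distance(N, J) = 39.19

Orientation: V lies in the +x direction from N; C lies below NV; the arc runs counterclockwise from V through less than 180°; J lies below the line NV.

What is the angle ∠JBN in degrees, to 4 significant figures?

69.11°

Checks: |CB| = 13.00 ✓; ∠(CB, BJ) = 90.00° ✓; |BJ| = 28.30 ✓; |NJ| = 39.19 ✓.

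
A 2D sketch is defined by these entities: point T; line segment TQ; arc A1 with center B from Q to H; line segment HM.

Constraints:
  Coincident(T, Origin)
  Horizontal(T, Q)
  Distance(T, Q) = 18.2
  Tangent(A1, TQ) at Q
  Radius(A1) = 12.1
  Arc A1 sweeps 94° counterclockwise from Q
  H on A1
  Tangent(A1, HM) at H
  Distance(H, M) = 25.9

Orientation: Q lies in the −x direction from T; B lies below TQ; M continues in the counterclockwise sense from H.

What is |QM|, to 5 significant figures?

40.116

T is at the origin; TQ is horizontal with |TQ| = 18.2 and Q on the −x side, so Q = (-18.200, 0.0000). Tangency of A1 to TQ means the radius BQ is perpendicular to TQ, so B = Q + (0, -12.1) = (-18.200, -12.100). On A1, Q sits at bearing 90° from B; a 94° counterclockwise sweep puts H at bearing 184°, so H = B + 12.1·(cos 184°, sin 184°) = (-30.271, -12.944). Tangency of A1 to HM means the radius BH is perpendicular to HM, so HM runs along (−sin 184°, cos 184°); with |HM| = 25.9, M = (-28.464, -38.781). Then |QM| = |M − Q| = 40.116.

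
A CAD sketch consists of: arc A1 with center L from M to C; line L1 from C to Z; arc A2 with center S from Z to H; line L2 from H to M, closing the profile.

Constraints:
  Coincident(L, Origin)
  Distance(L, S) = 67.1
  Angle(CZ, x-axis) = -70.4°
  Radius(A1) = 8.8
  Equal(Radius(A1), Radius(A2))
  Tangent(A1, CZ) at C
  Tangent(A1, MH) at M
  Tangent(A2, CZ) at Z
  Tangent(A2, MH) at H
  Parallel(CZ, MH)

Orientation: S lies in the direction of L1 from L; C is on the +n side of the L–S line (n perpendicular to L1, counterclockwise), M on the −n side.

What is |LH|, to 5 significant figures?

67.675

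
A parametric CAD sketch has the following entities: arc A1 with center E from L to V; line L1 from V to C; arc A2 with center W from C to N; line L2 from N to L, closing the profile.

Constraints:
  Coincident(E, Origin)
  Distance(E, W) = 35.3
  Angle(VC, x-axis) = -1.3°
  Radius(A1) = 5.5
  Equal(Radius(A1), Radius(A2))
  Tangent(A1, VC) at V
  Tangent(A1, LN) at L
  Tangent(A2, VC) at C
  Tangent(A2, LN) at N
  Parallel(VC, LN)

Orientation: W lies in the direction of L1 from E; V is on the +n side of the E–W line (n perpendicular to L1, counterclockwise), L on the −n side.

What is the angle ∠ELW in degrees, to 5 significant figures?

81.144°

The slot axis is L1's direction at -1.3°, so u = (cos -1.3°, sin -1.3°) = (0.99974, -0.022687) and n = (−sin -1.3°, cos -1.3°) = (0.022687, 0.99974). E is at the origin and W lies 35.3 along u from E, so W = 35.3·u = (35.291, -0.80086). Tangency of A1 to both parallel lines with radius 5.5 puts V and L at E ± 5.5·n: V = (0.12478, 5.4986), L = (-0.12478, -5.4986). Then cos ∠ELW = LE·LW / (|LE||LW|), giving 81.144°.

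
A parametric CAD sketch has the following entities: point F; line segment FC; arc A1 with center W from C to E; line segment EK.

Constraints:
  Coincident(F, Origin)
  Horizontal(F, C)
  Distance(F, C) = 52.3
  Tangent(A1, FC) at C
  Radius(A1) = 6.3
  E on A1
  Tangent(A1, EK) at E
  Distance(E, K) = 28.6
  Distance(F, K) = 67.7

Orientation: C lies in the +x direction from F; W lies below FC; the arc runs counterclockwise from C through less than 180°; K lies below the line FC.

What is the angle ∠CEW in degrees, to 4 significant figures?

33.25°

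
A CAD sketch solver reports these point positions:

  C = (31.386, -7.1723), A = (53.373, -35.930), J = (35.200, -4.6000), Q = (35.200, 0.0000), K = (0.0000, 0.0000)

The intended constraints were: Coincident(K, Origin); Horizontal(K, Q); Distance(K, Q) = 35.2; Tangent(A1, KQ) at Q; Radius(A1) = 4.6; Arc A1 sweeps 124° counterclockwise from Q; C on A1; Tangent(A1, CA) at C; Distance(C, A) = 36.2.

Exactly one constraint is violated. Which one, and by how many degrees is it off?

Tangent(A1, CA) at C — off by 3.40°.

K = (0.00, 0.00) ✓; K.y = 0.00, Q.y = 0.00 ✓; |KQ| = 35.20 ✓; ∠(JQ, QK) = 90.00° ✓; |JQ| = 4.600 ✓; bearing(J→C) − bearing(J→Q) = 124.0° ✓; |JC| = 4.600 ✓; ∠(JC, CA) = 86.60° ✗; |CA| = 36.20 ✓.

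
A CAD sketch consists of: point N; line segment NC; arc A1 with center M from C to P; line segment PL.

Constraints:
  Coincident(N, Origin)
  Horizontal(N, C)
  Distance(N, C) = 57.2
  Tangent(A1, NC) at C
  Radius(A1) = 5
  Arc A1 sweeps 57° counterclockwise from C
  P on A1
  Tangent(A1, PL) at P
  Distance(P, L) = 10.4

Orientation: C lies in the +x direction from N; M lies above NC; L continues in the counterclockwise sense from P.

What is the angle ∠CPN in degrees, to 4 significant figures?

26.38°

The tangent condition forces MC to be normal to NC, so M = C + (0, 5) = (57.20, 5.000). On A1, C sits at bearing -90° from M; a 57° counterclockwise sweep puts P at bearing -33°, so P = M + 5.0·(cos -33°, sin -33°) = (61.39, 2.277). Then cos ∠CPN = PC·PN / (|PC||PN|), giving 26.38°.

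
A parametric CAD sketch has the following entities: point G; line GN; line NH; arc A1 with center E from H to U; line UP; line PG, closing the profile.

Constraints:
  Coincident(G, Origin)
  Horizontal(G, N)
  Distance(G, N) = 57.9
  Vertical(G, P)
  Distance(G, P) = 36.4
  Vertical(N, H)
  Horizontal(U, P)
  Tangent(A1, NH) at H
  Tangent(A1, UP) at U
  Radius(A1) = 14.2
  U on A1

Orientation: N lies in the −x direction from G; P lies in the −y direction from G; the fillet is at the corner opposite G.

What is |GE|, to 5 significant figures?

49.016

G is at the origin; GN is horizontal with |GN| = 57.9 and N on the −x side, so N = (-57.900, 0.0000). GP is vertical with |GP| = 36.4 and P on the −y side, so P = (0.0000, -36.400). The virtual corner opposite G is at (-57.900, -36.400). The tangent condition forces EH to be normal to NH and tangency of A1 to UP means the radius EU is perpendicular to UP, with radius 14.2, so the center E sits 14.2 in from both sides at E = (-43.700, -22.200). Then |GE| = |E − G| = 49.016.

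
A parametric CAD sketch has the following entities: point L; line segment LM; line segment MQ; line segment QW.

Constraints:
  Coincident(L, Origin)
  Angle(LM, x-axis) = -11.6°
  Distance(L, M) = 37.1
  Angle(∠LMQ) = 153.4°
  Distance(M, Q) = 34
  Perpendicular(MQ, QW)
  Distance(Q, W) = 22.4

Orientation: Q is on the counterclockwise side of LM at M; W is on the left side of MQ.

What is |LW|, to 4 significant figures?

67.42

L is at the origin; LM runs at -11.6° with length 37.1, so M = 37.1·(cos -11.6°, sin -11.6°) = (36.34, -7.460). ∠LMQ = 153.4°, so MQ runs at -11.6° + (180° − 153.4°) = 15.00° from the x-axis; with |MQ| = 34.0, Q = M + 34.0·(cos 15.00°, sin 15.00°) = (69.18, 1.340). MQ is perpendicular to QW; with |QW| = 22.4 on the left of MQ, W = Q + 22.4·(-0.2588, 0.9659) = (63.39, 22.98). Then |LW| = |W − L| = 67.42.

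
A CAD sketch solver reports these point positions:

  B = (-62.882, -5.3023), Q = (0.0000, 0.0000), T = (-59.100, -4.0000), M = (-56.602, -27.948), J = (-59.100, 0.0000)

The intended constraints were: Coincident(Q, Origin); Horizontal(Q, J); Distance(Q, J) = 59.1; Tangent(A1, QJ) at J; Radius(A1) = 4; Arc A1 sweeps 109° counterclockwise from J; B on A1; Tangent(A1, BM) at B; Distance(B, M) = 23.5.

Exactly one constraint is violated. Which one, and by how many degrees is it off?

Tangent(A1, BM) at B — off by 3.50°.

Q = (0.00, 0.00) ✓; Q.y = 0.00, J.y = 0.00 ✓; |QJ| = 59.10 ✓; ∠(TJ, JQ) = 90.00° ✓; |TJ| = 4.000 ✓; bearing(T→B) − bearing(T→J) = 109.0° ✓; |TB| = 4.000 ✓; ∠(TB, BM) = 93.50° ✗; |BM| = 23.50 ✓.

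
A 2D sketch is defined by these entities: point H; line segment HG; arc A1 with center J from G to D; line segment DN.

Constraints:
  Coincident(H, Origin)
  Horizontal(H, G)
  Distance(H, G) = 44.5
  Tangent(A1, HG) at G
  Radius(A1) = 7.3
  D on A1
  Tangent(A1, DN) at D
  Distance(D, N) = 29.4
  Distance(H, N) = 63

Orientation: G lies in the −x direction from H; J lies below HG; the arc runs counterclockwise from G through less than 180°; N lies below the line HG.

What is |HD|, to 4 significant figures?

52.33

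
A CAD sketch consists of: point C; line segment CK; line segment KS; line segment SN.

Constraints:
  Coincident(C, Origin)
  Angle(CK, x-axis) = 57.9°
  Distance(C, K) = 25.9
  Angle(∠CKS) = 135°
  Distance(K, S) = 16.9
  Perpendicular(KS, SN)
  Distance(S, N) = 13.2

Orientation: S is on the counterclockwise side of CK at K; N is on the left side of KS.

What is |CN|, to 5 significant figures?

35.583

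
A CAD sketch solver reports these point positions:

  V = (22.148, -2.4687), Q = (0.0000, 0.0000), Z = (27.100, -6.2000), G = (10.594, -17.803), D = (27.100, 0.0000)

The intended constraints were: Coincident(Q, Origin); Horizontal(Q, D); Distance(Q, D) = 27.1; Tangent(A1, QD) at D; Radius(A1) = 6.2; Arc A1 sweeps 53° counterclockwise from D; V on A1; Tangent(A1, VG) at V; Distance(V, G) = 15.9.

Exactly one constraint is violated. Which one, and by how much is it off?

Distance(V, G) = 15.9 — off by 3.30.

Q = (0.00, 0.00) ✓; Q.y = 0.00, D.y = 0.00 ✓; |QD| = 27.10 ✓; ∠(ZD, DQ) = 90.00° ✓; |ZD| = 6.200 ✓; bearing(Z→V) − bearing(Z→D) = 53.00° ✓; |ZV| = 6.200 ✓; ∠(ZV, VG) = 90.00° ✓; |VG| = 19.20 ✗.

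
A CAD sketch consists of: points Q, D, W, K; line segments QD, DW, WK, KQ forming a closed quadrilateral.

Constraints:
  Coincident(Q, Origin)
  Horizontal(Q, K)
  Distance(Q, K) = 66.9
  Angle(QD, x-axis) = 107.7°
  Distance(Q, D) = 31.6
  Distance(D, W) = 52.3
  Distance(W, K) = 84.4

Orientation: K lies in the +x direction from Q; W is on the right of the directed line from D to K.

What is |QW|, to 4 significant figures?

26.37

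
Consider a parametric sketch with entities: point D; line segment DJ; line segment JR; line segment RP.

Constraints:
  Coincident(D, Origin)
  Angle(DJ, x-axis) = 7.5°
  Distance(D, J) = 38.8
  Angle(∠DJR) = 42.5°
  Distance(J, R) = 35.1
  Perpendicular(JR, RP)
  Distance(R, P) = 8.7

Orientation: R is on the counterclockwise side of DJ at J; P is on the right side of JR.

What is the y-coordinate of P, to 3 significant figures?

32.3

∠DJR = 42.5°, so JR runs at 7.5° + (180° − 42.5°) = 145° from the x-axis; with |JR| = 35.1, R = J + 35.1·(cos 145°, sin 145°) = (9.72, 25.2). JR ⟂ RP; with |RP| = 8.7 on the right of JR, P = R + 8.7·(0.574, 0.819) = (14.7, 32.3). So P.y = 32.3.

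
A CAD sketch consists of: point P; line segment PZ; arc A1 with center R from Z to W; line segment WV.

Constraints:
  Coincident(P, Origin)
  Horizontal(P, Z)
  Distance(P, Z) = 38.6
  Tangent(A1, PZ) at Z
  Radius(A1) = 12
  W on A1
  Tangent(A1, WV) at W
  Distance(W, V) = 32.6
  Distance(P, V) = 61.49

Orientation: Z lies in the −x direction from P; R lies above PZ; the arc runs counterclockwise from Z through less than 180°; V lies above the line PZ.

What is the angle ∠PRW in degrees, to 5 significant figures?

39.770°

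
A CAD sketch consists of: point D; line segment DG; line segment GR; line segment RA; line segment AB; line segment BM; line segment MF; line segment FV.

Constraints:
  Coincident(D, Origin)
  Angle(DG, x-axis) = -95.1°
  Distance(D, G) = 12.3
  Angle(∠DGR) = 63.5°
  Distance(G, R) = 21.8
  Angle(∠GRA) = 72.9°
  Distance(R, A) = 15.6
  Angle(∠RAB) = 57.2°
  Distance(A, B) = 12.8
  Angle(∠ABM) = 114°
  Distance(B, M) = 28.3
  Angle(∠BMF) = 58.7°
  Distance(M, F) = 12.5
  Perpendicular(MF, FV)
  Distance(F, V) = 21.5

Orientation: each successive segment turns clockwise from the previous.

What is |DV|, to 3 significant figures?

10.3

D is at the origin; DG runs at -95.1° with length 12.3, so G = (-1.09, -12.3). ∠DGR = 63.5° gives GR at 148° from the x-axis; with |GR| = 21.8, R = (-19.7, -0.828). ∠GRA = 72.9° gives RA at 41.3° from the x-axis; with |RA| = 15.6, A = (-7.94, 9.47). ∠RAB = 57.2° gives AB at -81.5° from the x-axis; with |AB| = 12.8, B = (-6.05, -3.19). ∠ABM = 114.0° gives BM at -148° from the x-axis; with |BM| = 28.3, M = (-29.9, -18.4). ∠BMF = 58.7° gives MF at 91.2° from the x-axis; with |MF| = 12.5, F = (-30.2, -5.90). MF is perpendicular to FV, so FV runs at 1.20°; with |FV| = 21.5, V = (-8.68, -5.45). Then |DV| = |V − D| = 10.3.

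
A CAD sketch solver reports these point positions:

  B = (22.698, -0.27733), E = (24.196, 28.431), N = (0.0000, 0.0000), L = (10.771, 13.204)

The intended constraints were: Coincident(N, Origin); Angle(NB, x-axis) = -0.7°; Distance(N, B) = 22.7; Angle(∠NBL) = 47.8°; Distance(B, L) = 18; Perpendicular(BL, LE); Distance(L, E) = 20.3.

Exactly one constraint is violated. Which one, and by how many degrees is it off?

Perpendicular(BL, LE) — off by 7.10°.

N = (0.00, 0.00) ✓; NB at -0.7000° ✓; |NB| = 22.70 ✓; ∠NBL = 47.80° ✓; |BL| = 18.00 ✓; ∠(BL, LE) = 82.90° ✗; |LE| = 20.30 ✓.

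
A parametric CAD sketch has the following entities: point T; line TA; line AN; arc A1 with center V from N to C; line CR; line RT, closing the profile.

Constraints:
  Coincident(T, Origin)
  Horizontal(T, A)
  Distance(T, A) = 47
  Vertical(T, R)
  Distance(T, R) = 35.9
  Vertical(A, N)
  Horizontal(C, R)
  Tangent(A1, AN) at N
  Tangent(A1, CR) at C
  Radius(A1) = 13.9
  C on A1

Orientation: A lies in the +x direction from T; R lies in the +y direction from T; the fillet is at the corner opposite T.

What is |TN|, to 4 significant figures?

51.89

The virtual corner opposite T is at (47.00, 35.90). A1 meets AN tangentially, so VN is at right angles to AN and A1 meets CR tangentially, so VC is at right angles to CR, with radius 13.9, so the center V sits 13.9 in from both sides at V = (33.10, 22.00). That places the tangent points at N = (47.00, 22.00) on AN and C = (33.10, 35.90) on CR. Then |TN| = |N − T| = 51.89.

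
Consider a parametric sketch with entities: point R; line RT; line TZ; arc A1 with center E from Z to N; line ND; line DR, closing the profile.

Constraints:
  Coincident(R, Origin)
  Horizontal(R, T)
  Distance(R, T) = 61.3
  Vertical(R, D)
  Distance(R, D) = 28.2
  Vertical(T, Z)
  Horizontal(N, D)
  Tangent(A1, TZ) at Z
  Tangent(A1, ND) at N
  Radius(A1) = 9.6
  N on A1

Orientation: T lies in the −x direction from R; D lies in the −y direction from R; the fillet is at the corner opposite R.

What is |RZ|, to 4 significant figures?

64.06

R is at the origin; R and T share the same y with |RT| = 61.3 and T on the −x side, so T = (-61.30, 0.000). R and D share the same x with |RD| = 28.2 and D on the −y side, so D = (0.000, -28.20). The virtual corner opposite R is at (-61.30, -28.20). A1 meets TZ tangentially, so EZ is at right angles to TZ and since A1 is tangent to ND there, EN ⟂ ND, with radius 9.6, so the center E sits 9.6 in from both sides at E = (-51.70, -18.60). That places the tangent points at Z = (-61.30, -18.60) on TZ and N = (-51.70, -28.20) on ND. Then |RZ| = |Z − R| = 64.06.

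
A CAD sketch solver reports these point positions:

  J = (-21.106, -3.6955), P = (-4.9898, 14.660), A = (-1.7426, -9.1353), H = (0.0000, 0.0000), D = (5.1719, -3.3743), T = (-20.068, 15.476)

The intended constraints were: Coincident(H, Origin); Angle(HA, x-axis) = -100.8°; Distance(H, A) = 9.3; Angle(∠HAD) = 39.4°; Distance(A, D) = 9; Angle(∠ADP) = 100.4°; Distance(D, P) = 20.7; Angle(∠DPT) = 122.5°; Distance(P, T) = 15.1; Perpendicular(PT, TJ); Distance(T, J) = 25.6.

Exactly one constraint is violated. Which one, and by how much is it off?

Distance(T, J) = 25.6 — off by 6.40.

H = (0.00, 0.00) ✓; HA at -100.8° ✓; |HA| = 9.300 ✓; ∠HAD = 39.40° ✓; |AD| = 9.000 ✓; ∠ADP = 100.4° ✓; |DP| = 20.70 ✓; ∠DPT = 122.5° ✓; |PT| = 15.10 ✓; ∠(PT, TJ) = 90.00° ✓; |TJ| = 19.20 ✗.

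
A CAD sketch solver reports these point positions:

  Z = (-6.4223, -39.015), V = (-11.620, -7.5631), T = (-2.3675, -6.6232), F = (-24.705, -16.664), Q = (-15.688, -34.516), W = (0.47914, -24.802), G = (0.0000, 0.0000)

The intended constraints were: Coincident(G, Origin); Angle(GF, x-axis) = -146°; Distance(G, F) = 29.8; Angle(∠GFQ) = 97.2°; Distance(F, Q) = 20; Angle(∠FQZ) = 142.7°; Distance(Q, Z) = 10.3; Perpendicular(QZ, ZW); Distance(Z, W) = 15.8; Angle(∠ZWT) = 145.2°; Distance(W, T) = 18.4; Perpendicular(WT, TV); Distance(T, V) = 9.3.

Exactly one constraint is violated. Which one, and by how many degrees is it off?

Perpendicular(WT, TV) — off by 3.10°.

G = (0.00, 0.00) ✓; GF at -146.0° ✓; |GF| = 29.80 ✓; ∠GFQ = 97.20° ✓; |FQ| = 20.00 ✓; ∠FQZ = 142.7° ✓; |QZ| = 10.30 ✓; ∠(QZ, ZW) = 90.00° ✓; |ZW| = 15.80 ✓; ∠ZWT = 145.2° ✓; |WT| = 18.40 ✓; ∠(WT, TV) = 86.90° ✗; |TV| = 9.300 ✓.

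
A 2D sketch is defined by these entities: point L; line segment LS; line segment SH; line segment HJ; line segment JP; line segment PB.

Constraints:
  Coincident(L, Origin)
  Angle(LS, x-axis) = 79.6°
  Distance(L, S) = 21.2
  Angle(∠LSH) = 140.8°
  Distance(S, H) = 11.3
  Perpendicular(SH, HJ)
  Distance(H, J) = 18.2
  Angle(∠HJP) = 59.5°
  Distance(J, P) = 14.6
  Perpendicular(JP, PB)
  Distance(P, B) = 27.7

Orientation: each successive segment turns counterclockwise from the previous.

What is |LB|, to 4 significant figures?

39.42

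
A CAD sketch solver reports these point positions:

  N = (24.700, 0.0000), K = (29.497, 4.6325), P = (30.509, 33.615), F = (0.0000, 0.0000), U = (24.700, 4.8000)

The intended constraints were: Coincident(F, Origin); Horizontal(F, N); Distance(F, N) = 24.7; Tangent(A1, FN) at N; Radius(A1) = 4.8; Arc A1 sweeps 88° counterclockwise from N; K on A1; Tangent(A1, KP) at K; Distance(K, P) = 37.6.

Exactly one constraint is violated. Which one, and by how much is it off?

Distance(K, P) = 37.6 — off by 8.60.

F = (0.00, 0.00) ✓; F.y = 0.00, N.y = 0.00 ✓; |FN| = 24.70 ✓; ∠(UN, NF) = 90.00° ✓; |UN| = 4.800 ✓; bearing(U→K) − bearing(U→N) = 88.00° ✓; |UK| = 4.800 ✓; ∠(UK, KP) = 90.00° ✓; |KP| = 29.00 ✗.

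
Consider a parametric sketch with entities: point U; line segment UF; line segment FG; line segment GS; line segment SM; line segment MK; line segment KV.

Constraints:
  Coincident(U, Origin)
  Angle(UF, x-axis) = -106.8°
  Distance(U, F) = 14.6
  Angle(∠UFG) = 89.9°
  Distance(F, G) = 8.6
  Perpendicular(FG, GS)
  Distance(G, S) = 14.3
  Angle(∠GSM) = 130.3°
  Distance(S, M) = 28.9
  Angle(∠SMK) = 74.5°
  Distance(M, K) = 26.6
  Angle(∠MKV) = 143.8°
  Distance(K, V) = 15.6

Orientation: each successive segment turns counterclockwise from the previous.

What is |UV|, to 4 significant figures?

30.12

U is at the origin; UF runs at -106.8° with length 14.6, so F = (-4.220, -13.98). ∠UFG = 89.9° gives FG at -16.70° from the x-axis; with |FG| = 8.6, G = (4.017, -16.45). FG is perpendicular to GS, so GS runs at 73.30°; with |GS| = 14.3, S = (8.127, -2.751). ∠GSM = 130.3° gives SM at 123.0° from the x-axis; with |SM| = 28.9, M = (-7.613, 21.49). ∠SMK = 74.5° gives MK at -131.5° from the x-axis; with |MK| = 26.6, K = (-25.24, 1.564). ∠MKV = 143.8° gives KV at -95.30° from the x-axis; with |KV| = 15.6, V = (-26.68, -13.97). Then |UV| = |V − U| = 30.12.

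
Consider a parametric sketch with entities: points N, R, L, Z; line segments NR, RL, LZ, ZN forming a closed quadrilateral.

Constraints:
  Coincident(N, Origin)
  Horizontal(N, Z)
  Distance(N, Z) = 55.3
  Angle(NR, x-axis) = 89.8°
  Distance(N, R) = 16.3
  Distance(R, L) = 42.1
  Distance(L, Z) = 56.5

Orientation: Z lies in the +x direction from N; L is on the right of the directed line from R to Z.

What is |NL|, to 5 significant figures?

25.986

N is at the origin; NZ is horizontal with |NZ| = 55.3 and Z in +x, so Z = (55.3, 0). NR runs at 89.8° with |NR| = 16.3, so R = (0.056898, 16.300). L is determined by |RL| = 42.1 and |LZ| = 56.5 together: it lies at the intersection of circle(R, 42.1) and circle(Z, 56.5). With |RZ| = 57.598, the foot of the radical line on RZ is 16.473 from R and the perpendicular offset is √(42.1² − 16.473²) = 38.743. Taking the right-of-RZ solution: L = (4.8926, -25.521).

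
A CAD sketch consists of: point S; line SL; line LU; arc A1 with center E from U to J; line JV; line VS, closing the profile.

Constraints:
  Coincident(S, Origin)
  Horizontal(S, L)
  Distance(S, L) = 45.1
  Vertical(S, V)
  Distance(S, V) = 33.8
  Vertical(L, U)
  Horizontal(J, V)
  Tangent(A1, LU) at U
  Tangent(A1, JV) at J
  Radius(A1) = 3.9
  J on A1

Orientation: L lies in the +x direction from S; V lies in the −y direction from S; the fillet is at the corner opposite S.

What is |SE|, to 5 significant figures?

50.906

S is at the origin; SL is horizontal with |SL| = 45.1 and L on the +x side, so L = (45.100, 0.0000). SV is vertical with |SV| = 33.8 and V on the −y side, so V = (0.0000, -33.800). The virtual corner opposite S is at (45.100, -33.800). A1 meets LU tangentially, so EU is at right angles to LU and tangency of A1 to JV means the radius EJ is perpendicular to JV, with radius 3.9, so the center E sits 3.9 in from both sides at E = (41.200, -29.900). Then |SE| = |E − S| = 50.906.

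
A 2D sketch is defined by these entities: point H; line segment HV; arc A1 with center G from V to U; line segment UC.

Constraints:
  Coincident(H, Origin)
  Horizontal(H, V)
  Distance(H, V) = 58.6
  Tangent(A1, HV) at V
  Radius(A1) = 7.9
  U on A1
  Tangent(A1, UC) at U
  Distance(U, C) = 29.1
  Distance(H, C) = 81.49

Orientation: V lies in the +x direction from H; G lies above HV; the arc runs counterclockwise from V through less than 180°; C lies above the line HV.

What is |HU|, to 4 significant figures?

66.44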